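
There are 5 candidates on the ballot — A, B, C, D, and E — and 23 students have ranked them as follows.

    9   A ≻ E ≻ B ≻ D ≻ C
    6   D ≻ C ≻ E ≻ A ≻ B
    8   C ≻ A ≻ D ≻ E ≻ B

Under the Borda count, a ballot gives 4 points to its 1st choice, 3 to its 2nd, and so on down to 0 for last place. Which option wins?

Borda scores:
  A: 9·4 + 6·1 + 8·3 = 66
  B: 9·2 + 6·0 + 8·0 = 18
  C: 9·0 + 6·3 + 8·4 = 50
  D: 9·1 + 6·4 + 8·2 = 49
  E: 9·3 + 6·2 + 8·1 = 47
A has the highest total.

A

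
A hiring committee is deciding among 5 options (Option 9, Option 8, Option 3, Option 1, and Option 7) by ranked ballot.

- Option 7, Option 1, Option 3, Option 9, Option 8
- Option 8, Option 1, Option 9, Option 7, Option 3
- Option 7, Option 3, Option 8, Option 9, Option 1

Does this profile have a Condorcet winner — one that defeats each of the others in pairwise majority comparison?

Head-to-head results (3 voters total):
Option 9 vs Option 8: Option 8 wins 2–1.
Option 9 vs Option 3: Option 3 wins 2–1.
Option 9 vs Option 1: Option 1 wins 2–1.
Option 9 vs Option 7: Option 7 wins 2–1.
Option 8 vs Option 3: Option 3 wins 2–1.
Option 8 vs Option 1: Option 8 wins 2–1.
Option 8 vs Option 7: Option 7 wins 2–1.
Option 3 vs Option 1: Option 1 wins 2–1.
Option 3 vs Option 7: Option 7 wins 3–0.
Option 1 vs Option 7: Option 7 wins 2–1.
Option 7 beats each rival — Option 9 (2–1), Option 8 (2–1), Option 3 (3–0), Option 1 (2–1) — so Option 7 is the Condorcet winner.

Yes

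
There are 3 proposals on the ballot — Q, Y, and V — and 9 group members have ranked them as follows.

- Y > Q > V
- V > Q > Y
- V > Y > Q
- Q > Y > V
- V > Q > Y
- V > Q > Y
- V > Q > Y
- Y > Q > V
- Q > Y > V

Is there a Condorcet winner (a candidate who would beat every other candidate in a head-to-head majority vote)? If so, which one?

Head-to-head results (9 voters total):
Q vs Y: Q wins 6–3.
Q vs V: V wins 5–4.
Y vs V: V wins 5–4.
V beats each rival — Q (5–4), Y (5–4) — so V is the Condorcet winner.

V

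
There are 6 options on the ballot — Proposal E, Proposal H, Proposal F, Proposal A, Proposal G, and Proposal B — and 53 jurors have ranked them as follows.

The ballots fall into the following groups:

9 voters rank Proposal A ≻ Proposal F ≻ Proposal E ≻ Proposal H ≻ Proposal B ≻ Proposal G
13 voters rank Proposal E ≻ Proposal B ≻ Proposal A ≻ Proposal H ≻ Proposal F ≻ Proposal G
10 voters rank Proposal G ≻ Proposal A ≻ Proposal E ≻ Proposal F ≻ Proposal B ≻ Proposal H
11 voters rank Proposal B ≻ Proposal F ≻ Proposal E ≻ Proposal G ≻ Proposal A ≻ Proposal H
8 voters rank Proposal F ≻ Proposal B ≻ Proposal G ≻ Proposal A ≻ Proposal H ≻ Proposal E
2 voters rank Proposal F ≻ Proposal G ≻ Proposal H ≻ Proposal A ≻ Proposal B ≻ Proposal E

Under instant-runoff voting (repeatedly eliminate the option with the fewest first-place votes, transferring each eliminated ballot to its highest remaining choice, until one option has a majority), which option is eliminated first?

Round 1: Proposal E 13, Proposal B 11, Proposal F 10, Proposal G 10, Proposal A 9, Proposal H 0. Proposal H has the fewest and is eliminated.
Round 2: Proposal E 13, Proposal B 11, Proposal F 10, Proposal G 10, Proposal A 9. Proposal A has the fewest and is eliminated.
Round 3: Proposal F 19, Proposal E 13, Proposal B 11, Proposal G 10. Proposal G has the fewest and is eliminated.
Round 4: Proposal E 23, Proposal F 19, Proposal B 11. Proposal B has the fewest and is eliminated.
Round 5: Proposal F 30, Proposal E 23. Proposal F has a majority.

Proposal H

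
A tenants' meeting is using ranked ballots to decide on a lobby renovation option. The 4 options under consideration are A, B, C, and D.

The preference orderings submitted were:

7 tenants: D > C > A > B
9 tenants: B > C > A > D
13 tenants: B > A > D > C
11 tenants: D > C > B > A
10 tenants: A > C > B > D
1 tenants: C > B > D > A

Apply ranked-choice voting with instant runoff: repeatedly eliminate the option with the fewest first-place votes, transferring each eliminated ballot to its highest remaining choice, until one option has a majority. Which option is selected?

B

Round 1: B 22, D 18, A 10, C 1. C has the fewest and is eliminated.
Round 2: B 23, D 18, A 10. A has the fewest and is eliminated.
Round 3: B 33, D 18. B has a majority.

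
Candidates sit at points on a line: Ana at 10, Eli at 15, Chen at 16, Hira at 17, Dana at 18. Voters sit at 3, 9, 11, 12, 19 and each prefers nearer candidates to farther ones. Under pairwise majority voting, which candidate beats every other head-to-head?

With single-peaked preferences on a line, the Condorcet winner is the candidate closest to the median voter.
The median voter (position 11) is closest to Ana at 10.
Check: Ana vs Dana — voters closer to Ana: 4 of 5.

Ana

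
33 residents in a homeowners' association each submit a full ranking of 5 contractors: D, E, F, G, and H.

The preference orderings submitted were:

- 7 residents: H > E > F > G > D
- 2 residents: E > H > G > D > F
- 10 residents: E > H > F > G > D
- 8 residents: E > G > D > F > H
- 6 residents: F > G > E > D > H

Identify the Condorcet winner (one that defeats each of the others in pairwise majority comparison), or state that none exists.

E

Head-to-head results (33 voters total):
D vs E: E wins 33–0.
D vs F: F wins 23–10.
D vs G: G wins 33–0.
D vs H: H wins 19–14.
E vs F: E wins 27–6.
E vs G: E wins 27–6.
E vs H: E wins 26–7.
F vs G: F wins 23–10.
F vs H: H wins 19–14.
G vs H: H wins 19–14.
E beats each rival — D (33–0), F (27–6), G (27–6), H (26–7) — so E is the Condorcet winner.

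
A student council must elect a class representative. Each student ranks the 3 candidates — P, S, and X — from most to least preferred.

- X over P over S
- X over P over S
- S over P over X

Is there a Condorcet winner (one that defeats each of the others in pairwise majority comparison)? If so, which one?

Head-to-head results (3 voters total):
P vs S: P wins 2–1.
P vs X: X wins 2–1.
S vs X: X wins 2–1.
X beats each rival — P (2–1), S (2–1) — so X is the Condorcet winner.

X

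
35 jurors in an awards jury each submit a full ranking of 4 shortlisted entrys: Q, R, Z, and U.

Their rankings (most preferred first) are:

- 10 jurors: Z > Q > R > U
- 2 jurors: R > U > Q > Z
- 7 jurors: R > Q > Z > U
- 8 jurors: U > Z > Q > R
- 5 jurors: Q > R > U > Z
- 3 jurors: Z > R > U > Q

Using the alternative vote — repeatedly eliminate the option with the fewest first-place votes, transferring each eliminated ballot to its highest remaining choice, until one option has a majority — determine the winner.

Z

Round 1: Z 13, R 9, U 8, Q 5. Q has the fewest and is eliminated.
Round 2: R 14, Z 13, U 8. U has the fewest and is eliminated.
Round 3: Z 21, R 14. Z has a majority.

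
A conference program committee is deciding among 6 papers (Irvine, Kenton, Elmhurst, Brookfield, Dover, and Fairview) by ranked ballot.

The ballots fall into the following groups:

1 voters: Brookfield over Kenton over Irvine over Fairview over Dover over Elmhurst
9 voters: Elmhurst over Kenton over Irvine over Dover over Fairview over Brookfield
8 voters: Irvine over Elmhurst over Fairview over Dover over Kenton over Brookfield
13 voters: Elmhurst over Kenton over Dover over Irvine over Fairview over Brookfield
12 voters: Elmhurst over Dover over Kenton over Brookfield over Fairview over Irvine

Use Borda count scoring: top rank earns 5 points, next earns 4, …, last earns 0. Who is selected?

Elmhurst

Borda scores:
  Irvine: 3 + 9·3 + 8·5 + 13·2 + 12·0 = 96
  Kenton: 4 + 9·4 + 8·1 + 13·4 + 12·3 = 136
  Elmhurst: 0 + 9·5 + 8·4 + 13·5 + 12·5 = 202
  Brookfield: 5 + 9·0 + 8·0 + 13·0 + 12·2 = 29
  Dover: 1 + 9·2 + 8·2 + 13·3 + 12·4 = 122
  Fairview: 2 + 9·1 + 8·3 + 13·1 + 12·1 = 60
Elmhurst has the highest total.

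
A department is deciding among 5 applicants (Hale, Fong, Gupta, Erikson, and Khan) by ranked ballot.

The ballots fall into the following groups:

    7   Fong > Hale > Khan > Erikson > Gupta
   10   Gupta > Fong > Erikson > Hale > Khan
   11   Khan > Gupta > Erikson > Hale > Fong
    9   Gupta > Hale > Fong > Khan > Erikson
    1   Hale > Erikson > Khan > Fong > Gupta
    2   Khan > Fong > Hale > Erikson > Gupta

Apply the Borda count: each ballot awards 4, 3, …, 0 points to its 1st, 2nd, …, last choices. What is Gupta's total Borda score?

Borda scores:
  Hale: 7·3 + 10·1 + 11·1 + 9·3 + 4 + 2·2 = 77
  Fong: 7·4 + 10·3 + 11·0 + 9·2 + 1 + 2·3 = 83
  Gupta: 7·0 + 10·4 + 11·3 + 9·4 + 0 + 2·0 = 109
  Erikson: 7·1 + 10·2 + 11·2 + 9·0 + 3 + 2·1 = 54
  Khan: 7·2 + 10·0 + 11·4 + 9·1 + 2 + 2·4 = 77

109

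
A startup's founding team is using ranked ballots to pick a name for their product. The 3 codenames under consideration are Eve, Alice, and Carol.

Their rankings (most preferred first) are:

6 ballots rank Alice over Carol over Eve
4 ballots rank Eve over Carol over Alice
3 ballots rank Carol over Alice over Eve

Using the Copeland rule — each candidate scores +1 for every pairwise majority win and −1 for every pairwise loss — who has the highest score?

Carol

Pairwise results:
  Eve vs Alice: Alice wins 9–4.
  Eve vs Carol: Carol wins 9–4.
  Alice vs Carol: Carol wins 7–6.
Copeland scores (wins − losses):
  Eve: 0 − 2 = -2
  Alice: 1 − 1 = 0
  Carol: 2 − 0 = 2
Carol has the best Copeland score.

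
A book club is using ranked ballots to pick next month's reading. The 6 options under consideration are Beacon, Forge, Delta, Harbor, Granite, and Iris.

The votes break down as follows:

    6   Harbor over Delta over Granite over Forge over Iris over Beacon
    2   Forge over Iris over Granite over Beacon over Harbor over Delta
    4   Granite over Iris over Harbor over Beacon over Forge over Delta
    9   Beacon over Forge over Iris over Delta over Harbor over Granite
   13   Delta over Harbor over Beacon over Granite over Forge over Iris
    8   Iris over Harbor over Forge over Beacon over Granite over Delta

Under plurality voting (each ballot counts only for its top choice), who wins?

Delta

First-place vote totals:
  Beacon: 9
  Forge: 2
  Delta: 13
  Harbor: 6
  Granite: 4
  Iris: 8
Delta has the most first-place votes.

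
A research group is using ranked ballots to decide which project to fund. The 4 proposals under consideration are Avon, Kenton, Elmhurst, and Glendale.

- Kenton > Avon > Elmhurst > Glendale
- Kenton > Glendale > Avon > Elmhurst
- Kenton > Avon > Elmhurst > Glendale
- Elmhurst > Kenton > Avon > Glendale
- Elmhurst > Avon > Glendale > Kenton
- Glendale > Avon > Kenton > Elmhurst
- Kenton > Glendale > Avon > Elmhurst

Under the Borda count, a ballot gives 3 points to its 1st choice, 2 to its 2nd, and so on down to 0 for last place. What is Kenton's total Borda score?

Borda scores:
  Avon: 2 + 1 + 2 + 1 + 2 + 2 + 1 = 11
  Kenton: 3 + 3 + 3 + 2 + 0 + 1 + 3 = 15
  Elmhurst: 1 + 0 + 1 + 3 + 3 + 0 + 0 = 8
  Glendale: 0 + 2 + 0 + 0 + 1 + 3 + 2 = 8

15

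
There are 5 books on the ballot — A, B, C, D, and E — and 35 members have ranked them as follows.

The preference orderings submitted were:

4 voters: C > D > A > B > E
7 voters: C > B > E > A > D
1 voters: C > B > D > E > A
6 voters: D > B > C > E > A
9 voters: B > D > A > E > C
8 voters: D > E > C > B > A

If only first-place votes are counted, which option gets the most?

First-place vote totals:
  A: 0
  B: 9
  C: 12
  D: 14
  E: 0
D has the most first-place votes.

D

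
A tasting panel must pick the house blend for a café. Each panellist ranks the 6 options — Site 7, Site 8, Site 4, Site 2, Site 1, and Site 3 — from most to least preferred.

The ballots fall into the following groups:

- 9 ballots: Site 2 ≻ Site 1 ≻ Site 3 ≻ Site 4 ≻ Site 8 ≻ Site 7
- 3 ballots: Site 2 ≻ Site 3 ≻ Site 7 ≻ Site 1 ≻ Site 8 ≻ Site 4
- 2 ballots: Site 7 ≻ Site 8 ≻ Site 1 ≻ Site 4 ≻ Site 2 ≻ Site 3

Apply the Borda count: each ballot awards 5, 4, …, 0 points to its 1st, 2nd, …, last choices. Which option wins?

Borda scores:
  Site 7: 9·0 + 3·3 + 2·5 = 19
  Site 8: 9·1 + 3·1 + 2·4 = 20
  Site 4: 9·2 + 3·0 + 2·2 = 22
  Site 2: 9·5 + 3·5 + 2·1 = 62
  Site 1: 9·4 + 3·2 + 2·3 = 48
  Site 3: 9·3 + 3·4 + 2·0 = 39
Site 2 has the highest total.

Site 2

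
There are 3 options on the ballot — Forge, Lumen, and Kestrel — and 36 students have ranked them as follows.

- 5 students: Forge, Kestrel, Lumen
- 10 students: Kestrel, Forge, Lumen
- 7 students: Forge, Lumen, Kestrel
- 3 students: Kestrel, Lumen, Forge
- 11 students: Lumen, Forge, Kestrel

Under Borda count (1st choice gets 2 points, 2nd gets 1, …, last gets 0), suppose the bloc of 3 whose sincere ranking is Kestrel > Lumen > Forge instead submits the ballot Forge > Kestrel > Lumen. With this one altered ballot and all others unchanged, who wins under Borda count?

Forge

Borda totals with the altered ballot: Forge 51, Lumen 29, Kestrel 28.
The winner is unchanged: still Forge.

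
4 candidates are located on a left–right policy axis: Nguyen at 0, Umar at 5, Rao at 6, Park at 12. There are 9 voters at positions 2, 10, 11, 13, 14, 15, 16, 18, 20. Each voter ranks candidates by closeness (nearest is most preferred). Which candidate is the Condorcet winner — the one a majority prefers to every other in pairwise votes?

Park

With single-peaked preferences on a line, the Condorcet winner is the candidate closest to the median voter.
The median voter (position 14) is closest to Park at 12.
Check: Park vs Umar — voters closer to Park: 8 of 9.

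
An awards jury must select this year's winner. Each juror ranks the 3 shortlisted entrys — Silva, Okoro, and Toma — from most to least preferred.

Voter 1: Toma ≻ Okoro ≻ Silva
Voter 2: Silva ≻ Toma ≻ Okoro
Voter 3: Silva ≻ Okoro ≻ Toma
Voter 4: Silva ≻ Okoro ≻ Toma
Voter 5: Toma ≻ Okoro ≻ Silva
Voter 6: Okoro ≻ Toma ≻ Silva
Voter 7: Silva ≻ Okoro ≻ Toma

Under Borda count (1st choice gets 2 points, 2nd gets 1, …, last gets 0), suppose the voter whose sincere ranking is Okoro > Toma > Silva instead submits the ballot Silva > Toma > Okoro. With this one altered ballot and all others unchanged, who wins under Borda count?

Borda totals with the altered ballot: Silva 10, Okoro 5, Toma 6.
The winner is unchanged: still Silva.

Silva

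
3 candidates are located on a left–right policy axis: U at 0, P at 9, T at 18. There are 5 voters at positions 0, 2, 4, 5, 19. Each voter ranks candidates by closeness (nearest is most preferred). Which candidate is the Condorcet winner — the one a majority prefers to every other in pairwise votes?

With single-peaked preferences on a line, the Condorcet winner is the candidate closest to the median voter.
The median voter (position 4) is closest to U at 0.
Check: U vs T — voters closer to U: 4 of 5.

U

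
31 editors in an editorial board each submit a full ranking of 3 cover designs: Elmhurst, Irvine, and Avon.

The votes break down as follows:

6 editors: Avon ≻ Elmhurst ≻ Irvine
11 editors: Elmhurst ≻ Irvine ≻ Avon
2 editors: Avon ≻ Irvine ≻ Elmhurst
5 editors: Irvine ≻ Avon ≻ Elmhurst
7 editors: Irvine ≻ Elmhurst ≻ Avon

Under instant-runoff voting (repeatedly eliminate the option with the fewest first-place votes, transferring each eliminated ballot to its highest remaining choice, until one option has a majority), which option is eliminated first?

Avon

Round 1: Irvine 12, Elmhurst 11, Avon 8. Avon has the fewest and is eliminated.
Round 2: Elmhurst 17, Irvine 14. Elmhurst has a majority.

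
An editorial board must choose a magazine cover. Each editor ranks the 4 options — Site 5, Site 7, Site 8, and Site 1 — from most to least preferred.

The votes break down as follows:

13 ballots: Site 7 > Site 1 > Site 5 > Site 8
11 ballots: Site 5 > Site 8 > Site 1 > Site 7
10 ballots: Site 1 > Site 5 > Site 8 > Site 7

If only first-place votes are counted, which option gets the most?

Site 7

First-place vote totals:
  Site 5: 11
  Site 7: 13
  Site 8: 0
  Site 1: 10
Site 7 has the most first-place votes.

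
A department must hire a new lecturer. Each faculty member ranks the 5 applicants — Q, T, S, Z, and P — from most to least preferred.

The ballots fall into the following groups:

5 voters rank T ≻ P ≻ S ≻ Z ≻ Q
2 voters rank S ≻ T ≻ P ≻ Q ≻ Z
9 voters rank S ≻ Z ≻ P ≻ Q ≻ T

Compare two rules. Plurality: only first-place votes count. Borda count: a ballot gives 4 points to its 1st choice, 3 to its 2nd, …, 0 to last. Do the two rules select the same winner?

Plurality first-place counts: Q 0, T 5, S 11, Z 0, P 0 → S.
Borda totals: Q 11, T 26, S 54, Z 32, P 37 → S.
The two rules agree on S.

Yes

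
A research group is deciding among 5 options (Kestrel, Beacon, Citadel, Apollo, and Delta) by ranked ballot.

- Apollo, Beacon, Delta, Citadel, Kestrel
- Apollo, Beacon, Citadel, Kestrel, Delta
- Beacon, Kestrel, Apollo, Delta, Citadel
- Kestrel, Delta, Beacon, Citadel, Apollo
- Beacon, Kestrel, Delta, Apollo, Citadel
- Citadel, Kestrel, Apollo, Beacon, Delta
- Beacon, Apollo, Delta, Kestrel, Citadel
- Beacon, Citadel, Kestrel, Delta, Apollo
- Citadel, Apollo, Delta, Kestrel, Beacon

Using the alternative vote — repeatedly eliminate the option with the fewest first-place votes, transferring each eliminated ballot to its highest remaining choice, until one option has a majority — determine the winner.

Beacon

Round 1: Beacon 4, Citadel 2, Apollo 2, Kestrel 1, Delta 0. Delta has the fewest and is eliminated.
Round 2: Beacon 4, Citadel 2, Apollo 2, Kestrel 1. Kestrel has the fewest and is eliminated.
Round 3: Beacon 5, Citadel 2, Apollo 2. Beacon has a majority.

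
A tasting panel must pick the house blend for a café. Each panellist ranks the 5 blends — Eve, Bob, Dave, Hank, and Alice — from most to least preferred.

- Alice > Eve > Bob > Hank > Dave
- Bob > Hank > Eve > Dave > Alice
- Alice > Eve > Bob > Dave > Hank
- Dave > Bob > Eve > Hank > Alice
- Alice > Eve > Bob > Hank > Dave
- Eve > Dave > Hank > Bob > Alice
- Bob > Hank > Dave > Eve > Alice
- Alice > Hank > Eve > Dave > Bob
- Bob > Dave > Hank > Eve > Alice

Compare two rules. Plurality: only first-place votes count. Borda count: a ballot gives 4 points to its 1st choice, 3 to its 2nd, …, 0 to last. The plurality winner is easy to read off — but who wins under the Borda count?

Bob

Plurality first-place counts: Eve 1, Bob 3, Dave 1, Hank 0, Alice 4 → Alice.
Borda totals: Eve 21, Bob 22, Dave 15, Hank 16, Alice 16 → Bob.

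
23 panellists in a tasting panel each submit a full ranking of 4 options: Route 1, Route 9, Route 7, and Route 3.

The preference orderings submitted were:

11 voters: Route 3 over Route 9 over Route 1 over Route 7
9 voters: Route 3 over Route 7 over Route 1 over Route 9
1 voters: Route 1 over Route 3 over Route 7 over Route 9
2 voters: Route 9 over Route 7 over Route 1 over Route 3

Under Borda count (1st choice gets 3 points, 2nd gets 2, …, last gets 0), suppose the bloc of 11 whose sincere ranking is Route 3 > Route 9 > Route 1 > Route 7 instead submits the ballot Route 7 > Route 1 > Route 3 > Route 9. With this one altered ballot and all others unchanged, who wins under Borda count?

Route 7

Borda totals with the altered ballot: Route 1 36, Route 9 6, Route 7 56, Route 3 40.
The switch changes the winner from Route 3 to Route 7.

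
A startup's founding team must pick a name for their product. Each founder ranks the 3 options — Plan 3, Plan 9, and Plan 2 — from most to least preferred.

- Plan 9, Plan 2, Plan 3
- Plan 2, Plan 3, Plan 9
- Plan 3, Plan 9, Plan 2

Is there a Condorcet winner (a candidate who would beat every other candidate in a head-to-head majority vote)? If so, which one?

There is no Condorcet winner

Head-to-head results (3 voters total):
Plan 3 vs Plan 9: Plan 3 wins 2–1.
Plan 3 vs Plan 2: Plan 2 wins 2–1.
Plan 9 vs Plan 2: Plan 9 wins 2–1.
No candidate beats all others: Plan 3 beats Plan 9 beats Plan 2 beats Plan 3, a majority cycle.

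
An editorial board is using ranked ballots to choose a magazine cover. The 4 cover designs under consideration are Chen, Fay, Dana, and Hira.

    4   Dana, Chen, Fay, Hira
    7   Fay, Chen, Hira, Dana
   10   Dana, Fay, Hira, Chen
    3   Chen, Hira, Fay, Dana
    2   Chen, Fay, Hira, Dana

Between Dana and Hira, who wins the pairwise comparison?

Dana

Ballots ranking Dana above Hira: 4+10 = 14.
Ballots ranking Hira above Dana: 7+3+2 = 12.
Dana wins the head-to-head, 14–12.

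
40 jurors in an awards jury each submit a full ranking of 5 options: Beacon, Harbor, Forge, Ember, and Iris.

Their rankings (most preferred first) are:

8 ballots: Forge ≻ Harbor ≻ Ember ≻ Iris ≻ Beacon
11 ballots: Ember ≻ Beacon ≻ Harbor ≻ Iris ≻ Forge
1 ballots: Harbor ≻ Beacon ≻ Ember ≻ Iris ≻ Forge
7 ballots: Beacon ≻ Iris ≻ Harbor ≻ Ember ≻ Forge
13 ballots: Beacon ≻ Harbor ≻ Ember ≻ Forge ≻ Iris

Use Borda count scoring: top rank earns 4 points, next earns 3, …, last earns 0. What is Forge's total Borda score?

Borda scores:
  Beacon: 8·0 + 11·3 + 3 + 7·4 + 13·4 = 116
  Harbor: 8·3 + 11·2 + 4 + 7·2 + 13·3 = 103
  Forge: 8·4 + 11·0 + 0 + 7·0 + 13·1 = 45
  Ember: 8·2 + 11·4 + 2 + 7·1 + 13·2 = 95
  Iris: 8·1 + 11·1 + 1 + 7·3 + 13·0 = 41

45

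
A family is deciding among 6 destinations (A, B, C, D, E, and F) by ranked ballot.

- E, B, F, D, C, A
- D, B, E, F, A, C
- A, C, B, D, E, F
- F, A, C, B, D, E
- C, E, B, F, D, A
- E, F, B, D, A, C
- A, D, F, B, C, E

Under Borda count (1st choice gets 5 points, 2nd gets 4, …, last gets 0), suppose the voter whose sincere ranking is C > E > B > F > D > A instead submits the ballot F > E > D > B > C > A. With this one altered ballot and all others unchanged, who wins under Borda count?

Borda totals with the altered ballot: A 16, B 20, C 10, D 19, E 18, F 22.
The switch changes the winner from B to F.

F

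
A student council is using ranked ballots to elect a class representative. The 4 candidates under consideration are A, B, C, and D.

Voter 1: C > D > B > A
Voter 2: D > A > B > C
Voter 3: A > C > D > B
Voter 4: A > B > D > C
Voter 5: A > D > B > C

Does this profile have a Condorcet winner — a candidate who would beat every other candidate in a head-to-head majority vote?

Yes

Head-to-head results (5 voters total):
A vs B: A wins 4–1.
A vs C: A wins 4–1.
A vs D: A wins 3–2.
B vs C: B wins 3–2.
B vs D: D wins 4–1.
C vs D: D wins 3–2.
A beats each rival — B (4–1), C (4–1), D (3–2) — so A is the Condorcet winner.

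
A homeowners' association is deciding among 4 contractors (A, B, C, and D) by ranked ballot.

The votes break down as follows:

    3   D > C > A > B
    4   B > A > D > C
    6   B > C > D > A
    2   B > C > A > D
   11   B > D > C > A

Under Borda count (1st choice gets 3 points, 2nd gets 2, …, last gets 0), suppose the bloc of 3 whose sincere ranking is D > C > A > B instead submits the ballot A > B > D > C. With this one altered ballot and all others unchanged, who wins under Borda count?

B

Borda totals with the altered ballot: A 19, B 75, C 27, D 35.
The winner is unchanged: still B.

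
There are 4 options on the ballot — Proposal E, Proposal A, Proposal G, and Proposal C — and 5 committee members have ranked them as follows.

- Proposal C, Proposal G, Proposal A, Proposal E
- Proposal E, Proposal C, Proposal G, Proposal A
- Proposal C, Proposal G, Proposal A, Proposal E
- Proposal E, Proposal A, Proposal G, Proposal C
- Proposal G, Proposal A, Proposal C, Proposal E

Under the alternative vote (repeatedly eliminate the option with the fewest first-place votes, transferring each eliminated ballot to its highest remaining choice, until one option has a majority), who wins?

Round 1: Proposal E 2, Proposal C 2, Proposal G 1, Proposal A 0. Proposal A has the fewest and is eliminated.
Round 2: Proposal E 2, Proposal C 2, Proposal G 1. Proposal G has the fewest and is eliminated.
Round 3: Proposal C 3, Proposal E 2. Proposal C has a majority.

Proposal C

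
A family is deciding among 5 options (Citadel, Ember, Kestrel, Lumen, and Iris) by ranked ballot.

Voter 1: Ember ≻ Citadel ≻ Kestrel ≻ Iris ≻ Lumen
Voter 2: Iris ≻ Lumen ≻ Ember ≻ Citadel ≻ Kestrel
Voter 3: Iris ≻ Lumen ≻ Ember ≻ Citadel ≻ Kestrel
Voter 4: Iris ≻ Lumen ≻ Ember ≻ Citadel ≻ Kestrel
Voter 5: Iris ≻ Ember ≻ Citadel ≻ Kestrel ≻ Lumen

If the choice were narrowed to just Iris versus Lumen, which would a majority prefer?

Iris

Ballots ranking Iris above Lumen: 5.
Ballots ranking Lumen above Iris: 0.
Iris wins the head-to-head, 5–0.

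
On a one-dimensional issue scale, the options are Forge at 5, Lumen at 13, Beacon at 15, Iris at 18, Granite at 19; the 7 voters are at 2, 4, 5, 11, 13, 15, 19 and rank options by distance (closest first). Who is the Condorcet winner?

Lumen

With single-peaked preferences on a line, the Condorcet winner is the candidate closest to the median voter.
The median voter (position 11) is closest to Lumen at 13.
Check: Lumen vs Beacon — voters closer to Lumen: 5 of 7.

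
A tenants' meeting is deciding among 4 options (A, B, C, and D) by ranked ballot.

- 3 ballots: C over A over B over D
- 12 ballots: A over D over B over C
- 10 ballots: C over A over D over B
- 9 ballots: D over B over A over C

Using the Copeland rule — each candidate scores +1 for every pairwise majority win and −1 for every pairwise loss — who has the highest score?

A

Pairwise results:
  A vs B: A wins 25–9.
  A vs C: A wins 21–13.
  A vs D: A wins 25–9.
  B vs C: B wins 21–13.
  B vs D: D wins 31–3.
  C vs D: D wins 21–13.
Copeland scores (wins − losses):
  A: 3 − 0 = 3
  B: 1 − 2 = -1
  C: 0 − 3 = -3
  D: 2 − 1 = 1
A has the best Copeland score.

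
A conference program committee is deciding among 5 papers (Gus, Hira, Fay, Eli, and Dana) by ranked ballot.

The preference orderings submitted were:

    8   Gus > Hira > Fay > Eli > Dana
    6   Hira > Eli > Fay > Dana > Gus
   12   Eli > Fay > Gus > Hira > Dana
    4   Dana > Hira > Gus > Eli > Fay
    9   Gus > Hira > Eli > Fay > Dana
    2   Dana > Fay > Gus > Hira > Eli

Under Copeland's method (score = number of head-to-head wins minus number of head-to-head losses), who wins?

Pairwise results:
  Gus vs Hira: Gus wins 31–10.
  Gus vs Fay: Gus wins 21–20.
  Gus vs Eli: Gus wins 23–18.
  Gus vs Dana: Gus wins 29–12.
  Hira vs Fay: Hira wins 27–14.
  Hira vs Eli: Hira wins 29–12.
  Hira vs Dana: Hira wins 35–6.
  Fay vs Eli: Eli wins 31–10.
  Fay vs Dana: Fay wins 35–6.
  Eli vs Dana: Eli wins 35–6.
Copeland scores (wins − losses):
  Gus: 4 − 0 = 4
  Hira: 3 − 1 = 2
  Fay: 1 − 3 = -2
  Eli: 2 − 2 = 0
  Dana: 0 − 4 = -4
Gus has the best Copeland score.

Gus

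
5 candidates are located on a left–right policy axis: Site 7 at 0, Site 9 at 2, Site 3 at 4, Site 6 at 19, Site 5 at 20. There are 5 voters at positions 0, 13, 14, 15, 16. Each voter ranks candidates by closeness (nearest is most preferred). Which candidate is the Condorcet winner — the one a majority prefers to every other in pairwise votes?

With single-peaked preferences on a line, the Condorcet winner is the candidate closest to the median voter.
The median voter (position 14) is closest to Site 6 at 19.
Check: Site 6 vs Site 5 — voters closer to Site 6: 5 of 5.

Site 6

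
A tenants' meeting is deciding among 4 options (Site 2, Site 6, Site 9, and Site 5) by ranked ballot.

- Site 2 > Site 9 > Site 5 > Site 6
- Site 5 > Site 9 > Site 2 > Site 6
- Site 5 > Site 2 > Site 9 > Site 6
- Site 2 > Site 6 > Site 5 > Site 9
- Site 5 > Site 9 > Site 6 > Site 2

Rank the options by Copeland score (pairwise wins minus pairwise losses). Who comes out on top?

Site 5

Pairwise results:
  Site 2 vs Site 6: Site 2 wins 4–1.
  Site 2 vs Site 9: Site 2 wins 3–2.
  Site 2 vs Site 5: Site 5 wins 3–2.
  Site 6 vs Site 9: Site 9 wins 4–1.
  Site 6 vs Site 5: Site 5 wins 4–1.
  Site 9 vs Site 5: Site 5 wins 4–1.
Copeland scores (wins − losses):
  Site 2: 2 − 1 = 1
  Site 6: 0 − 3 = -3
  Site 9: 1 − 2 = -1
  Site 5: 3 − 0 = 3
Site 5 has the best Copeland score.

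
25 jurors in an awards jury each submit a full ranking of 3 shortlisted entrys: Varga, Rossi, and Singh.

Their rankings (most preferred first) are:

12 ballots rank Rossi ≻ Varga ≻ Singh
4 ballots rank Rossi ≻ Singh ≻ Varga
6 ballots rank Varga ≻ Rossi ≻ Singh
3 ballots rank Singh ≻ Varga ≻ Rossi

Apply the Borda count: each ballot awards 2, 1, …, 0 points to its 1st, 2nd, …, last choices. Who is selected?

Rossi

Borda scores:
  Varga: 12·1 + 4·0 + 6·2 + 3·1 = 27
  Rossi: 12·2 + 4·2 + 6·1 + 3·0 = 38
  Singh: 12·0 + 4·1 + 6·0 + 3·2 = 10
Rossi has the highest total.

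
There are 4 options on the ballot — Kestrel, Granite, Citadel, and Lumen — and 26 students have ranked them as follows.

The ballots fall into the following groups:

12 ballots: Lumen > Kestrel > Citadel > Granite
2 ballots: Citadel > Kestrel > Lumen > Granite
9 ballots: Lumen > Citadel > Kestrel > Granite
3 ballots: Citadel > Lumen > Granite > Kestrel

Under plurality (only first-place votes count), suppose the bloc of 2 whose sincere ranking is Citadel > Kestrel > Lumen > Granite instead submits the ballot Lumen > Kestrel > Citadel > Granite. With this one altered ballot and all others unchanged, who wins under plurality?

Lumen

First-place totals with the altered ballot: Kestrel 0, Granite 0, Citadel 3, Lumen 23.
The winner is unchanged: still Lumen.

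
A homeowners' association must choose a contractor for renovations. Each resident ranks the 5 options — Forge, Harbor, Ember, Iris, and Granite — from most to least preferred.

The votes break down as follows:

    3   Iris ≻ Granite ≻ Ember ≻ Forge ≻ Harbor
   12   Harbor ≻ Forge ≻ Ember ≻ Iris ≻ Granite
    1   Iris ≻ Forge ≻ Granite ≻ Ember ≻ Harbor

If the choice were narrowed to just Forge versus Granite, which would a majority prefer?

Forge

Ballots ranking Forge above Granite: 12+1 = 13.
Ballots ranking Granite above Forge: 3.
Forge wins the head-to-head, 13–3.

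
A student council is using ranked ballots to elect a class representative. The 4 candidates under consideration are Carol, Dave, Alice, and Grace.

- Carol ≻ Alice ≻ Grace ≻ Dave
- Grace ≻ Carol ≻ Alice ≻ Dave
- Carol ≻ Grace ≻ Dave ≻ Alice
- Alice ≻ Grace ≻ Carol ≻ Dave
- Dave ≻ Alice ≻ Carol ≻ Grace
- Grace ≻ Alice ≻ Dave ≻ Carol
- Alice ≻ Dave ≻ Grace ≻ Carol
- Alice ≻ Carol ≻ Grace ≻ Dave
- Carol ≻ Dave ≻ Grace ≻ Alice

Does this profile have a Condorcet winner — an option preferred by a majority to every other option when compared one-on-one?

Yes

Head-to-head results (9 voters total):
Carol vs Dave: Carol wins 6–3.
Carol vs Alice: Alice wins 5–4.
Carol vs Grace: Carol wins 5–4.
Dave vs Alice: Alice wins 6–3.
Dave vs Grace: Grace wins 6–3.
Alice vs Grace: Alice wins 5–4.
Alice beats each rival — Carol (5–4), Dave (6–3), Grace (5–4) — so Alice is the Condorcet winner.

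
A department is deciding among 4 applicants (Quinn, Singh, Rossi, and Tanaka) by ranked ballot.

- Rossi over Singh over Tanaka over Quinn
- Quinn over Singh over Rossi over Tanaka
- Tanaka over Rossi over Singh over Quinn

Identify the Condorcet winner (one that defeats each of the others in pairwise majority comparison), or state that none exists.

Head-to-head results (3 voters total):
Quinn vs Singh: Singh wins 2–1.
Quinn vs Rossi: Rossi wins 2–1.
Quinn vs Tanaka: Tanaka wins 2–1.
Singh vs Rossi: Rossi wins 2–1.
Singh vs Tanaka: Singh wins 2–1.
Rossi vs Tanaka: Rossi wins 2–1.
Rossi beats each rival — Quinn (2–1), Singh (2–1), Tanaka (2–1) — so Rossi is the Condorcet winner.

Rossi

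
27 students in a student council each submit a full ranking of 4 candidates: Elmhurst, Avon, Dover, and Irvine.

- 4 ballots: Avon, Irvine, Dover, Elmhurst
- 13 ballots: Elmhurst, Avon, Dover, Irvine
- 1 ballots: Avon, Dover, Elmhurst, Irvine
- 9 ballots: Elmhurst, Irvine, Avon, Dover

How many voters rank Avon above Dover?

27

Ballots ranking Avon above Dover: 4+13+1+9 = 27.
Ballots ranking Dover above Avon: 0.
So 27 of 27 voters prefer Avon to Dover.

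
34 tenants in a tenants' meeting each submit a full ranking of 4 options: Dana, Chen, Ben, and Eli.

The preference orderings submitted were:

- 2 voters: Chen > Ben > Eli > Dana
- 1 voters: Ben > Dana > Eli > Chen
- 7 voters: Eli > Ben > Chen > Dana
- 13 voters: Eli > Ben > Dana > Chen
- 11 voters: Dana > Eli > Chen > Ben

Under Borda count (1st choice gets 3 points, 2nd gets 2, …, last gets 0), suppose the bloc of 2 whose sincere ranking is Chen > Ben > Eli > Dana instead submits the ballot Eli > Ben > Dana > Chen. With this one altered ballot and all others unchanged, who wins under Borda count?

Borda totals with the altered ballot: Dana 50, Chen 18, Ben 47, Eli 89.
The winner is unchanged: still Eli.

Eli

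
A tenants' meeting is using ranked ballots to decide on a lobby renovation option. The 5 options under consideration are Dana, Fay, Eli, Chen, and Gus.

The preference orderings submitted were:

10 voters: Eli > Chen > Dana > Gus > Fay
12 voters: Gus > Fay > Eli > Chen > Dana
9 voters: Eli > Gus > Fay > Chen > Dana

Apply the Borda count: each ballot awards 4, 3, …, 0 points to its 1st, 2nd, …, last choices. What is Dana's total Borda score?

20

Borda scores:
  Dana: 10·2 + 12·0 + 9·0 = 20
  Fay: 10·0 + 12·3 + 9·2 = 54
  Eli: 10·4 + 12·2 + 9·4 = 100
  Chen: 10·3 + 12·1 + 9·1 = 51
  Gus: 10·1 + 12·4 + 9·3 = 85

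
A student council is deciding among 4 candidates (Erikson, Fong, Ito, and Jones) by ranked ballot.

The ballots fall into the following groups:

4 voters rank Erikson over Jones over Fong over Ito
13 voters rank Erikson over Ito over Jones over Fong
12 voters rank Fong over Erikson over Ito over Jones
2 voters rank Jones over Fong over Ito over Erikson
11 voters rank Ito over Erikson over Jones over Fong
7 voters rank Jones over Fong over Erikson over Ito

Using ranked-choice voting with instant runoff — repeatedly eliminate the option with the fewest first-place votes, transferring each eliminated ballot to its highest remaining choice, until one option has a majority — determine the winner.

Erikson

Round 1: Erikson 17, Fong 12, Ito 11, Jones 9. Jones has the fewest and is eliminated.
Round 2: Fong 21, Erikson 17, Ito 11. Ito has the fewest and is eliminated.
Round 3: Erikson 28, Fong 21. Erikson has a majority.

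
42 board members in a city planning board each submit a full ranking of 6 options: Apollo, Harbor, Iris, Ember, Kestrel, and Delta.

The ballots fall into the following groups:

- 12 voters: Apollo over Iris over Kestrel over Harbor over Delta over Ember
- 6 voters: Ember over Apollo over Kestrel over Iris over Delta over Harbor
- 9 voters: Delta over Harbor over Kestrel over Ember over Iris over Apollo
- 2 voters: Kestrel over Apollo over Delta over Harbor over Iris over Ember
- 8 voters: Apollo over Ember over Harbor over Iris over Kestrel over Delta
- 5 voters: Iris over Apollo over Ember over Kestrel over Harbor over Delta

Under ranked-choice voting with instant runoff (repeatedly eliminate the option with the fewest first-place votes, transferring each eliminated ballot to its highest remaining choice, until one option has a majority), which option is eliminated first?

Harbor

Round 1: Apollo 20, Delta 9, Ember 6, Iris 5, Kestrel 2, Harbor 0. Harbor has the fewest and is eliminated.
Round 2: Apollo 20, Delta 9, Ember 6, Iris 5, Kestrel 2. Kestrel has the fewest and is eliminated.
Round 3: Apollo 22, Delta 9, Ember 6, Iris 5. Apollo has a majority.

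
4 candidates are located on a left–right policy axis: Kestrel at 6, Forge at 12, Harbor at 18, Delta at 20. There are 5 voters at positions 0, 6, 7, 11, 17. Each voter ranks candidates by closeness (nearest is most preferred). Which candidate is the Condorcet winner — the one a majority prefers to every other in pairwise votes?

With single-peaked preferences on a line, the Condorcet winner is the candidate closest to the median voter.
The median voter (position 7) is closest to Kestrel at 6.
Check: Kestrel vs Harbor — voters closer to Kestrel: 4 of 5.

Kestrel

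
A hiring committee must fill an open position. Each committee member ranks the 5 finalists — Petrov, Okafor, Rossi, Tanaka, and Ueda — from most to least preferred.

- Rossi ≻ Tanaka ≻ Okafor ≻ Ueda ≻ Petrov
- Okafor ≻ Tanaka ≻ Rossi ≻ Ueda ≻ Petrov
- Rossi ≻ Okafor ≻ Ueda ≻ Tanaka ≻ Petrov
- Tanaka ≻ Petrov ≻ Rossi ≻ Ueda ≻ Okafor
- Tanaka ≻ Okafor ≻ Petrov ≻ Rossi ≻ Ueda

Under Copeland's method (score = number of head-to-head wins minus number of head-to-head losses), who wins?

Pairwise results:
  Petrov vs Okafor: Okafor wins 4–1.
  Petrov vs Rossi: Rossi wins 3–2.
  Petrov vs Tanaka: Tanaka wins 5–0.
  Petrov vs Ueda: Ueda wins 3–2.
  Okafor vs Rossi: Rossi wins 3–2.
  Okafor vs Tanaka: Tanaka wins 3–2.
  Okafor vs Ueda: Okafor wins 4–1.
  Rossi vs Tanaka: Tanaka wins 3–2.
  Rossi vs Ueda: Rossi wins 5–0.
  Tanaka vs Ueda: Tanaka wins 4–1.
Copeland scores (wins − losses):
  Petrov: 0 − 4 = -4
  Okafor: 2 − 2 = 0
  Rossi: 3 − 1 = 2
  Tanaka: 4 − 0 = 4
  Ueda: 1 − 3 = -2
Tanaka has the best Copeland score.

Tanaka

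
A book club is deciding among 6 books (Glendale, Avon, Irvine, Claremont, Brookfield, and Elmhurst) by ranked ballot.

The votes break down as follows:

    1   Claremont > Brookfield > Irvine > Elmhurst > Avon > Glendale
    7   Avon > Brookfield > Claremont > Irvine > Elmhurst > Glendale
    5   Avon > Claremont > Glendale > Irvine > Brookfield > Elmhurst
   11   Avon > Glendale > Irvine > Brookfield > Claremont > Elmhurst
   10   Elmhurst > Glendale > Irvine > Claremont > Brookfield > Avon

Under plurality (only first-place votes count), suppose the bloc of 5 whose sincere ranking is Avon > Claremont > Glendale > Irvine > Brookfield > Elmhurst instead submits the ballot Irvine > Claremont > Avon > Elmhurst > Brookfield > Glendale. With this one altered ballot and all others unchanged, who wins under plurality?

First-place totals with the altered ballot: Glendale 0, Avon 18, Irvine 5, Claremont 1, Brookfield 0, Elmhurst 10.
The winner is unchanged: still Avon.

Avon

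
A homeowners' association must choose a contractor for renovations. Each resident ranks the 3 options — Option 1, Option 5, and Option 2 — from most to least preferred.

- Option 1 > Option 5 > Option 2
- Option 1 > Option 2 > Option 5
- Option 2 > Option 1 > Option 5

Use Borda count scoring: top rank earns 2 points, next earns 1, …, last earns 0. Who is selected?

Borda scores:
  Option 1: 2 + 2 + 1 = 5
  Option 5: 1 + 0 + 0 = 1
  Option 2: 0 + 1 + 2 = 3
Option 1 has the highest total.

Option 1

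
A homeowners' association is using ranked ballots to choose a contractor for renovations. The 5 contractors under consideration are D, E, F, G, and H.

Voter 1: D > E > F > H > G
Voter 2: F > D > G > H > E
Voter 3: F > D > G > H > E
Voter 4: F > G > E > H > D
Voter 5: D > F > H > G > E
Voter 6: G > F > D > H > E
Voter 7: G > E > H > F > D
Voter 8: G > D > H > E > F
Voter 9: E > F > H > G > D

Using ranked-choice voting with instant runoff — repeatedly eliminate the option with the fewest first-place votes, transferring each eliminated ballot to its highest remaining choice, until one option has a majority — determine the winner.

F

Round 1: F 3, G 3, D 2, E 1, H 0. H has the fewest and is eliminated.
Round 2: F 3, G 3, D 2, E 1. E has the fewest and is eliminated.
Round 3: F 4, G 3, D 2. D has the fewest and is eliminated.
Round 4: F 6, G 3. F has a majority.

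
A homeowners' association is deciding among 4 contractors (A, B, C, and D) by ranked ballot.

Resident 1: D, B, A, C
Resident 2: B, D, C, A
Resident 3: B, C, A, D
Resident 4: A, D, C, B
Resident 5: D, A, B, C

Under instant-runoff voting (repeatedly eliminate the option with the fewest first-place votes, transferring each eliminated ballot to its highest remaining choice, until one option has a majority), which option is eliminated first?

C

Round 1: B 2, D 2, A 1, C 0. C has the fewest and is eliminated.
Round 2: B 2, D 2, A 1. A has the fewest and is eliminated.
Round 3: D 3, B 2. D has a majority.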